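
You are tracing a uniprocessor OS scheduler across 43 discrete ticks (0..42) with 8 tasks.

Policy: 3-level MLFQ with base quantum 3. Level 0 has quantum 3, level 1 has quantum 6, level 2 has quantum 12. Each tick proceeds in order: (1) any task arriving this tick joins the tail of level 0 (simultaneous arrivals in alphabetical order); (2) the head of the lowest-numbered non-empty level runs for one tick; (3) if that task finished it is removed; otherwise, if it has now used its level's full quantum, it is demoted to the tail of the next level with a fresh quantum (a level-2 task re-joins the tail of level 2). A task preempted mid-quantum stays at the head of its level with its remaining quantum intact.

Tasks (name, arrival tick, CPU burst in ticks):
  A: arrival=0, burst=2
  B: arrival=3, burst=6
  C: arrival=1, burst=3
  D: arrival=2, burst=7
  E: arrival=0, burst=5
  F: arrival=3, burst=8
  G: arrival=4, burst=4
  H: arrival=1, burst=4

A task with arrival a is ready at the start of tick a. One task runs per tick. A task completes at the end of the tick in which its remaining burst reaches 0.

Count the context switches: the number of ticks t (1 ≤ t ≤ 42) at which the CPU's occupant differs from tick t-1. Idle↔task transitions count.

context switches = 14

t=0: L0/L1/L2 = AE/-/- → run A
t=1: L0/L1/L2 = AECH/-/- → run A
t=2: L0/L1/L2 = ECHD/-/- → run E
t=3: L0/L1/L2 = ECHDBF/-/- → run E
t=4: L0/L1/L2 = ECHDBFG/-/- → run E
t=5: L0/L1/L2 = CHDBFG/E/- → run C
t=6: L0/L1/L2 = CHDBFG/E/- → run C
t=7: L0/L1/L2 = CHDBFG/E/- → run C
t=8: L0/L1/L2 = HDBFG/E/- → run H
t=9: L0/L1/L2 = HDBFG/E/- → run H
t=10: L0/L1/L2 = HDBFG/E/- → run H
t=11: L0/L1/L2 = DBFG/EH/- → run D
t=12: L0/L1/L2 = DBFG/EH/- → run D
t=13: L0/L1/L2 = DBFG/EH/- → run D
t=14: L0/L1/L2 = BFG/EHD/- → run B
t=15: L0/L1/L2 = BFG/EHD/- → run B
t=16: L0/L1/L2 = BFG/EHD/- → run B
t=17: L0/L1/L2 = FG/EHDB/- → run F
t=18: L0/L1/L2 = FG/EHDB/- → run F
t=19: L0/L1/L2 = FG/EHDB/- → run F
t=20: L0/L1/L2 = G/EHDBF/- → run G
t=21: L0/L1/L2 = G/EHDBF/- → run G
t=22: L0/L1/L2 = G/EHDBF/- → run G
t=23: L0/L1/L2 = -/EHDBFG/- → run E
t=24: L0/L1/L2 = -/EHDBFG/- → run E
t=25: L0/L1/L2 = -/HDBFG/- → run H
t=26: L0/L1/L2 = -/DBFG/- → run D
t=27: L0/L1/L2 = -/DBFG/- → run D
t=28: L0/L1/L2 = -/DBFG/- → run D
t=29: L0/L1/L2 = -/DBFG/- → run D
t=30: L0/L1/L2 = -/BFG/- → run B
t=31: L0/L1/L2 = -/BFG/- → run B
t=32: L0/L1/L2 = -/BFG/- → run B
t=33: L0/L1/L2 = -/FG/- → run F
t=34: L0/L1/L2 = -/FG/- → run F
t=35: L0/L1/L2 = -/FG/- → run F
t=36: L0/L1/L2 = -/FG/- → run F
t=37: L0/L1/L2 = -/FG/- → run F
t=38: L0/L1/L2 = -/G/- → run G
t=39: (idle)
t=40: (idle)
t=41: (idle)
t=42: (idle)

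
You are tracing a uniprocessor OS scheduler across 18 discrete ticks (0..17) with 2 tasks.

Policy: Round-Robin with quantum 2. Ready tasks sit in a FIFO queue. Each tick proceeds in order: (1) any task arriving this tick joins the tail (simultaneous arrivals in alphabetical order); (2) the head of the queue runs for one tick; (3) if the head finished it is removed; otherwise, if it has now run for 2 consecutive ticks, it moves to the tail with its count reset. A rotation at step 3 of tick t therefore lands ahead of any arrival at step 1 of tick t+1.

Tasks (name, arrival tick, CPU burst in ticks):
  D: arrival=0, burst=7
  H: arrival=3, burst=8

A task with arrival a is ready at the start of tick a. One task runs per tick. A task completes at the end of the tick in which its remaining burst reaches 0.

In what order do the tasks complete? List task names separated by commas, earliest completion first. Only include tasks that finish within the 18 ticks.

t=0: queue=[D] q_used=0 → run D
t=1: queue=[D] q_used=1 → run D
t=2: queue=[D] q_used=0 → run D
t=3: queue=[D,H] q_used=1 → run D
t=4: queue=[H,D] q_used=0 → run H
t=5: queue=[H,D] q_used=1 → run H
t=6: queue=[D,H] q_used=0 → run D
t=7: queue=[D,H] q_used=1 → run D
t=8: queue=[H,D] q_used=0 → run H
t=9: queue=[H,D] q_used=1 → run H
t=10: queue=[D,H] q_used=0 → run D
t=11: queue=[H] q_used=0 → run H
t=12: queue=[H] q_used=1 → run H
t=13: queue=[H] q_used=0 → run H
t=14: queue=[H] q_used=1 → run H
t=15: (idle)
t=16: (idle)
t=17: (idle)

completion order = D, H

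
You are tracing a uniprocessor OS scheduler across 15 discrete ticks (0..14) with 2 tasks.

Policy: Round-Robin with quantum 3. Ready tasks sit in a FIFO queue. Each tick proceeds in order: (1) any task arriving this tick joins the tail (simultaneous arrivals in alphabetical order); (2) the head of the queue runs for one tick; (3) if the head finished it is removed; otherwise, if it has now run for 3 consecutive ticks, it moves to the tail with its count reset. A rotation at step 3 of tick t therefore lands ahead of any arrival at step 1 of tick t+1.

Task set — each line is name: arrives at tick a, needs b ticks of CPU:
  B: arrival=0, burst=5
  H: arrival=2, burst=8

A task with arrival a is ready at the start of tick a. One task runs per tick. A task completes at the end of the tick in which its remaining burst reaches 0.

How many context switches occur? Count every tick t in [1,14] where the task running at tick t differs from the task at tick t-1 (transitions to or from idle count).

context switches = 4

t=0: queue=[B] q_used=0 → run B
t=1: queue=[B] q_used=1 → run B
t=2: queue=[B,H] q_used=2 → run B
t=3: queue=[H,B] q_used=0 → run H
t=4: queue=[H,B] q_used=1 → run H
t=5: queue=[H,B] q_used=2 → run H
t=6: queue=[B,H] q_used=0 → run B
t=7: queue=[B,H] q_used=1 → run B
t=8: queue=[H] q_used=0 → run H
t=9: queue=[H] q_used=1 → run H
t=10: queue=[H] q_used=2 → run H
t=11: queue=[H] q_used=0 → run H
t=12: queue=[H] q_used=1 → run H
t=13: (idle)
t=14: (idle)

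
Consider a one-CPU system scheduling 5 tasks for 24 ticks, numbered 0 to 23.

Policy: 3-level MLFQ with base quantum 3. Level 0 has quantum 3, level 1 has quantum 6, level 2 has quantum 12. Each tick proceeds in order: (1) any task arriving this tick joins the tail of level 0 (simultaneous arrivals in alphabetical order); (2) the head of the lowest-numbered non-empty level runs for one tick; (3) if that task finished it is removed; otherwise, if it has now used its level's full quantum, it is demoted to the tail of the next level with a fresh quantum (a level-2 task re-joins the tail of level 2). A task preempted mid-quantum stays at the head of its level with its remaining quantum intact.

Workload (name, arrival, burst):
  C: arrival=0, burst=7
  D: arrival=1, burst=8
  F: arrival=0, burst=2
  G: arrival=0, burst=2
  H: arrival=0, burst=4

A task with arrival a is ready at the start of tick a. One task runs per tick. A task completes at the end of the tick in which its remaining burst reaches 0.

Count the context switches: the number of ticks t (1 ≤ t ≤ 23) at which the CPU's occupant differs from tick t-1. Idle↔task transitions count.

context switches = 8

t=0: L0/L1/L2 = CFGH/-/- → run C
t=1: L0/L1/L2 = CFGHD/-/- → run C
t=2: L0/L1/L2 = CFGHD/-/- → run C
t=3: L0/L1/L2 = FGHD/C/- → run F
t=4: L0/L1/L2 = FGHD/C/- → run F
t=5: L0/L1/L2 = GHD/C/- → run G
t=6: L0/L1/L2 = GHD/C/- → run G
t=7: L0/L1/L2 = HD/C/- → run H
t=8: L0/L1/L2 = HD/C/- → run H
t=9: L0/L1/L2 = HD/C/- → run H
t=10: L0/L1/L2 = D/CH/- → run D
t=11: L0/L1/L2 = D/CH/- → run D
t=12: L0/L1/L2 = D/CH/- → run D
t=13: L0/L1/L2 = -/CHD/- → run C
t=14: L0/L1/L2 = -/CHD/- → run C
t=15: L0/L1/L2 = -/CHD/- → run C
t=16: L0/L1/L2 = -/CHD/- → run C
t=17: L0/L1/L2 = -/HD/- → run H
t=18: L0/L1/L2 = -/D/- → run D
t=19: L0/L1/L2 = -/D/- → run D
t=20: L0/L1/L2 = -/D/- → run D
t=21: L0/L1/L2 = -/D/- → run D
t=22: L0/L1/L2 = -/D/- → run D
t=23: (idle)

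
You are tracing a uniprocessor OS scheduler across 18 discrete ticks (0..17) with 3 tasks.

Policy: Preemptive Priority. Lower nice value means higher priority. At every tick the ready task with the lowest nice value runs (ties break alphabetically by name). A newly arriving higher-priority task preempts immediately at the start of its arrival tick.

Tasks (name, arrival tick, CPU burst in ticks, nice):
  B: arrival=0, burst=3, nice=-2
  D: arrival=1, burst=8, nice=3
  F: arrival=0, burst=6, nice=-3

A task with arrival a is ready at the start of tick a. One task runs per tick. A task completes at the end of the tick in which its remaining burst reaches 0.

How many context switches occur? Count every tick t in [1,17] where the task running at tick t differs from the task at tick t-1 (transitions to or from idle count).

t=0: ready={B,F} → run F
t=1: ready={B,D,F} → run F
t=2: ready={B,D,F} → run F
t=3: ready={B,D,F} → run F
t=4: ready={B,D,F} → run F
t=5: ready={B,D,F} → run F
t=6: ready={B,D} → run B
t=7: ready={B,D} → run B
t=8: ready={B,D} → run B
t=9: ready={D} → run D
t=10: ready={D} → run D
t=11: ready={D} → run D
t=12: ready={D} → run D
t=13: ready={D} → run D
t=14: ready={D} → run D
t=15: ready={D} → run D
t=16: ready={D} → run D
t=17: (idle)

context switches = 3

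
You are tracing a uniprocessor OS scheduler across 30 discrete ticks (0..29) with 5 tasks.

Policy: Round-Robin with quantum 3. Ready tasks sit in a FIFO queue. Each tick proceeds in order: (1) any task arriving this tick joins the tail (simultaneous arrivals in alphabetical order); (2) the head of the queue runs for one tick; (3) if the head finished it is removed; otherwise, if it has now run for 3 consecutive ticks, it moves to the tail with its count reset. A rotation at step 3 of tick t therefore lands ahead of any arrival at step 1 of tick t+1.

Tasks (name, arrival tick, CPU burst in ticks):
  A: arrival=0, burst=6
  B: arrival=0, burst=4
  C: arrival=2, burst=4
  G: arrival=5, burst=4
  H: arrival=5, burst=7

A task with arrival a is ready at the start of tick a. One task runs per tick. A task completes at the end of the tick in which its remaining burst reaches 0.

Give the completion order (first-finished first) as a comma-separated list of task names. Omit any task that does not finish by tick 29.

t=0: queue=[A,B] q_used=0 → run A
t=1: queue=[A,B] q_used=1 → run A
t=2: queue=[A,B,C] q_used=2 → run A
t=3: queue=[B,C,A] q_used=0 → run B
t=4: queue=[B,C,A] q_used=1 → run B
t=5: queue=[B,C,A,G,H] q_used=2 → run B
t=6: queue=[C,A,G,H,B] q_used=0 → run C
t=7: queue=[C,A,G,H,B] q_used=1 → run C
t=8: queue=[C,A,G,H,B] q_used=2 → run C
t=9: queue=[A,G,H,B,C] q_used=0 → run A
t=10: queue=[A,G,H,B,C] q_used=1 → run A
t=11: queue=[A,G,H,B,C] q_used=2 → run A
t=12: queue=[G,H,B,C] q_used=0 → run G
t=13: queue=[G,H,B,C] q_used=1 → run G
t=14: queue=[G,H,B,C] q_used=2 → run G
t=15: queue=[H,B,C,G] q_used=0 → run H
t=16: queue=[H,B,C,G] q_used=1 → run H
t=17: queue=[H,B,C,G] q_used=2 → run H
t=18: queue=[B,C,G,H] q_used=0 → run B
t=19: queue=[C,G,H] q_used=0 → run C
t=20: queue=[G,H] q_used=0 → run G
t=21: queue=[H] q_used=0 → run H
t=22: queue=[H] q_used=1 → run H
t=23: queue=[H] q_used=2 → run H
t=24: queue=[H] q_used=0 → run H
t=25: (idle)
t=26: (idle)
t=27: (idle)
t=28: (idle)
t=29: (idle)

completion order = A, B, C, G, H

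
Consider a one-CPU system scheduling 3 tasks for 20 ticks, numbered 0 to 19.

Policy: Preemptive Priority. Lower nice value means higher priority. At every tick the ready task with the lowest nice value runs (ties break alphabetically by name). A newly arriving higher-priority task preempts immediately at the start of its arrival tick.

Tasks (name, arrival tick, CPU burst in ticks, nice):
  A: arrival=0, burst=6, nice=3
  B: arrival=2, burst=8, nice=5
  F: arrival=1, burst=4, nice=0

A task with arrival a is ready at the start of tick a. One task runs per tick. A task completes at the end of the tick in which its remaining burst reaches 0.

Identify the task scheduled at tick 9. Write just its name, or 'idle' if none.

t=0: ready={A} → run A
t=1: ready={A,F} → run F
t=2: ready={A,B,F} → run F
t=3: ready={A,B,F} → run F
t=4: ready={A,B,F} → run F
t=5: ready={A,B} → run A
t=6: ready={A,B} → run A
t=7: ready={A,B} → run A
t=8: ready={A,B} → run A
t=9: ready={A,B} → run A
t=10: ready={B} → run B
t=11: ready={B} → run B
t=12: ready={B} → run B
t=13: ready={B} → run B
t=14: ready={B} → run B
t=15: ready={B} → run B
t=16: ready={B} → run B
t=17: ready={B} → run B
t=18: (idle)
t=19: (idle)

running at tick 9 = A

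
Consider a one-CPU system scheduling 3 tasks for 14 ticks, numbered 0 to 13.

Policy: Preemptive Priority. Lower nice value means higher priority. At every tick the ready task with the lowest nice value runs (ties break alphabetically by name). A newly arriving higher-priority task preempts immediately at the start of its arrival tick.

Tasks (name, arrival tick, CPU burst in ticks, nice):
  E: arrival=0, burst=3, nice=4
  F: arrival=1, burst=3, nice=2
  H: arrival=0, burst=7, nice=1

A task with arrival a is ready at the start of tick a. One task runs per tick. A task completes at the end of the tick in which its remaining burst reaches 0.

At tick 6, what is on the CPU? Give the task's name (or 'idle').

t=0: ready={E,H} → run H
t=1: ready={E,F,H} → run H
t=2: ready={E,F,H} → run H
t=3: ready={E,F,H} → run H
t=4: ready={E,F,H} → run H
t=5: ready={E,F,H} → run H
t=6: ready={E,F,H} → run H
t=7: ready={E,F} → run F
t=8: ready={E,F} → run F
t=9: ready={E,F} → run F
t=10: ready={E} → run E
t=11: ready={E} → run E
t=12: ready={E} → run E
t=13: (idle)

running at tick 6 = H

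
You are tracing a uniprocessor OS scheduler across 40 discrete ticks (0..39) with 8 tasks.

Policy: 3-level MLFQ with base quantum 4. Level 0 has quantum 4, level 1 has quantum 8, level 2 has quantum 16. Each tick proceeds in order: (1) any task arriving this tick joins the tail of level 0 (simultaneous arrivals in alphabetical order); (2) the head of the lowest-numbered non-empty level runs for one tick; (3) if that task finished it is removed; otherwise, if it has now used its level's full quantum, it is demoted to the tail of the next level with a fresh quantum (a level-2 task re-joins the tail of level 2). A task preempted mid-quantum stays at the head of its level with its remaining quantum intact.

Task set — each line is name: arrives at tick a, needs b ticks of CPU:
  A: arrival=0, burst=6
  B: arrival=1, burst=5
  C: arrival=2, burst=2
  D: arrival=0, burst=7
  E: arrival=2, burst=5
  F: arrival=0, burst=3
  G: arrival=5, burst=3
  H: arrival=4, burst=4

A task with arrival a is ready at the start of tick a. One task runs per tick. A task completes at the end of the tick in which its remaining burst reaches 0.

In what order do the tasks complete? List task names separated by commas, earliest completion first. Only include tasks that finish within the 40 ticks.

t=0: L0/L1/L2 = ADF/-/- → run A
t=1: L0/L1/L2 = ADFB/-/- → run A
t=2: L0/L1/L2 = ADFBCE/-/- → run A
t=3: L0/L1/L2 = ADFBCE/-/- → run A
t=4: L0/L1/L2 = DFBCEH/A/- → run D
t=5: L0/L1/L2 = DFBCEHG/A/- → run D
t=6: L0/L1/L2 = DFBCEHG/A/- → run D
t=7: L0/L1/L2 = DFBCEHG/A/- → run D
t=8: L0/L1/L2 = FBCEHG/AD/- → run F
t=9: L0/L1/L2 = FBCEHG/AD/- → run F
t=10: L0/L1/L2 = FBCEHG/AD/- → run F
t=11: L0/L1/L2 = BCEHG/AD/- → run B
t=12: L0/L1/L2 = BCEHG/AD/- → run B
t=13: L0/L1/L2 = BCEHG/AD/- → run B
t=14: L0/L1/L2 = BCEHG/AD/- → run B
t=15: L0/L1/L2 = CEHG/ADB/- → run C
t=16: L0/L1/L2 = CEHG/ADB/- → run C
t=17: L0/L1/L2 = EHG/ADB/- → run E
t=18: L0/L1/L2 = EHG/ADB/- → run E
t=19: L0/L1/L2 = EHG/ADB/- → run E
t=20: L0/L1/L2 = EHG/ADB/- → run E
t=21: L0/L1/L2 = HG/ADBE/- → run H
t=22: L0/L1/L2 = HG/ADBE/- → run H
t=23: L0/L1/L2 = HG/ADBE/- → run H
t=24: L0/L1/L2 = HG/ADBE/- → run H
t=25: L0/L1/L2 = G/ADBE/- → run G
t=26: L0/L1/L2 = G/ADBE/- → run G
t=27: L0/L1/L2 = G/ADBE/- → run G
t=28: L0/L1/L2 = -/ADBE/- → run A
t=29: L0/L1/L2 = -/ADBE/- → run A
t=30: L0/L1/L2 = -/DBE/- → run D
t=31: L0/L1/L2 = -/DBE/- → run D
t=32: L0/L1/L2 = -/DBE/- → run D
t=33: L0/L1/L2 = -/BE/- → run B
t=34: L0/L1/L2 = -/E/- → run E
t=35: (idle)
t=36: (idle)
t=37: (idle)
t=38: (idle)
t=39: (idle)

completion order = F, C, H, G, A, D, B, E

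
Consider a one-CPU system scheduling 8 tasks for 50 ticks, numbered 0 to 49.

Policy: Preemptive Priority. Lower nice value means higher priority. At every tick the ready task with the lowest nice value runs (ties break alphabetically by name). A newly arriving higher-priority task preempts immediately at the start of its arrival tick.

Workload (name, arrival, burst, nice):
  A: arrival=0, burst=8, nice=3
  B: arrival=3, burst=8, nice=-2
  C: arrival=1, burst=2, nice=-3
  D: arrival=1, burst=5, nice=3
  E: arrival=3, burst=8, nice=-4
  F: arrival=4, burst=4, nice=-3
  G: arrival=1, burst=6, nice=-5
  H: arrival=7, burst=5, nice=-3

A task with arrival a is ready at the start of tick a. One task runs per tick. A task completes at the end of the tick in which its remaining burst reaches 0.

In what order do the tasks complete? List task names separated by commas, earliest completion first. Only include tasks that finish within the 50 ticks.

completion order = G, E, C, F, H, B, A, D

t=0: ready={A} → run A
t=1: ready={A,C,D,G} → run G
t=2: ready={A,C,D,G} → run G
t=3: ready={A,B,C,D,E,G} → run G
t=4: ready={A,B,C,D,E,F,G} → run G
t=5: ready={A,B,C,D,E,F,G} → run G
t=6: ready={A,B,C,D,E,F,G} → run G
t=7: ready={A,B,C,D,E,F,H} → run E
t=8: ready={A,B,C,D,E,F,H} → run E
t=9: ready={A,B,C,D,E,F,H} → run E
t=10: ready={A,B,C,D,E,F,H} → run E
t=11: ready={A,B,C,D,E,F,H} → run E
t=12: ready={A,B,C,D,E,F,H} → run E
t=13: ready={A,B,C,D,E,F,H} → run E
t=14: ready={A,B,C,D,E,F,H} → run E
t=15: ready={A,B,C,D,F,H} → run C
t=16: ready={A,B,C,D,F,H} → run C
t=17: ready={A,B,D,F,H} → run F
t=18: ready={A,B,D,F,H} → run F
t=19: ready={A,B,D,F,H} → run F
t=20: ready={A,B,D,F,H} → run F
t=21: ready={A,B,D,H} → run H
t=22: ready={A,B,D,H} → run H
t=23: ready={A,B,D,H} → run H
t=24: ready={A,B,D,H} → run H
t=25: ready={A,B,D,H} → run H
t=26: ready={A,B,D} → run B
t=27: ready={A,B,D} → run B
t=28: ready={A,B,D} → run B
t=29: ready={A,B,D} → run B
t=30: ready={A,B,D} → run B
t=31: ready={A,B,D} → run B
t=32: ready={A,B,D} → run B
t=33: ready={A,B,D} → run B
t=34: ready={A,D} → run A
t=35: ready={A,D} → run A
t=36: ready={A,D} → run A
t=37: ready={A,D} → run A
t=38: ready={A,D} → run A
t=39: ready={A,D} → run A
t=40: ready={A,D} → run A
t=41: ready={D} → run D
t=42: ready={D} → run D
t=43: ready={D} → run D
t=44: ready={D} → run D
t=45: ready={D} → run D
t=46: (idle)
t=47: (idle)
t=48: (idle)
t=49: (idle)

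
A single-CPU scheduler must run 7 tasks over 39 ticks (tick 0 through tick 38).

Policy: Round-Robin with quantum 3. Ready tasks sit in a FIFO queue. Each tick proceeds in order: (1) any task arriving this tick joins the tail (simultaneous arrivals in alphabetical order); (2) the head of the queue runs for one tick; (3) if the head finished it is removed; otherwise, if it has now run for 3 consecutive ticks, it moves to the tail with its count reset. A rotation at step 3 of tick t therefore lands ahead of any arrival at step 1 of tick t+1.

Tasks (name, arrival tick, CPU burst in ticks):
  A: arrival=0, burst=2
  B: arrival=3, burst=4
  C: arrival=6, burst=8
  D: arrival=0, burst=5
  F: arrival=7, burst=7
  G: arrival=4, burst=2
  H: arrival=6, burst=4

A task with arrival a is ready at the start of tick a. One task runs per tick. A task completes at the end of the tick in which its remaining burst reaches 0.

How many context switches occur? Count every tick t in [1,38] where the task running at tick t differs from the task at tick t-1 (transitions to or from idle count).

context switches = 14

t=0: queue=[A,D] q_used=0 → run A
t=1: queue=[A,D] q_used=1 → run A
t=2: queue=[D] q_used=0 → run D
t=3: queue=[D,B] q_used=1 → run D
t=4: queue=[D,B,G] q_used=2 → run D
t=5: queue=[B,G,D] q_used=0 → run B
t=6: queue=[B,G,D,C,H] q_used=1 → run B
t=7: queue=[B,G,D,C,H,F] q_used=2 → run B
t=8: queue=[G,D,C,H,F,B] q_used=0 → run G
t=9: queue=[G,D,C,H,F,B] q_used=1 → run G
t=10: queue=[D,C,H,F,B] q_used=0 → run D
t=11: queue=[D,C,H,F,B] q_used=1 → run D
t=12: queue=[C,H,F,B] q_used=0 → run C
t=13: queue=[C,H,F,B] q_used=1 → run C
t=14: queue=[C,H,F,B] q_used=2 → run C
t=15: queue=[H,F,B,C] q_used=0 → run H
t=16: queue=[H,F,B,C] q_used=1 → run H
t=17: queue=[H,F,B,C] q_used=2 → run H
t=18: queue=[F,B,C,H] q_used=0 → run F
t=19: queue=[F,B,C,H] q_used=1 → run F
t=20: queue=[F,B,C,H] q_used=2 → run F
t=21: queue=[B,C,H,F] q_used=0 → run B
t=22: queue=[C,H,F] q_used=0 → run C
t=23: queue=[C,H,F] q_used=1 → run C
t=24: queue=[C,H,F] q_used=2 → run C
t=25: queue=[H,F,C] q_used=0 → run H
t=26: queue=[F,C] q_used=0 → run F
t=27: queue=[F,C] q_used=1 → run F
t=28: queue=[F,C] q_used=2 → run F
t=29: queue=[C,F] q_used=0 → run C
t=30: queue=[C,F] q_used=1 → run C
t=31: queue=[F] q_used=0 → run F
t=32: (idle)
t=33: (idle)
t=34: (idle)
t=35: (idle)
t=36: (idle)
t=37: (idle)
t=38: (idle)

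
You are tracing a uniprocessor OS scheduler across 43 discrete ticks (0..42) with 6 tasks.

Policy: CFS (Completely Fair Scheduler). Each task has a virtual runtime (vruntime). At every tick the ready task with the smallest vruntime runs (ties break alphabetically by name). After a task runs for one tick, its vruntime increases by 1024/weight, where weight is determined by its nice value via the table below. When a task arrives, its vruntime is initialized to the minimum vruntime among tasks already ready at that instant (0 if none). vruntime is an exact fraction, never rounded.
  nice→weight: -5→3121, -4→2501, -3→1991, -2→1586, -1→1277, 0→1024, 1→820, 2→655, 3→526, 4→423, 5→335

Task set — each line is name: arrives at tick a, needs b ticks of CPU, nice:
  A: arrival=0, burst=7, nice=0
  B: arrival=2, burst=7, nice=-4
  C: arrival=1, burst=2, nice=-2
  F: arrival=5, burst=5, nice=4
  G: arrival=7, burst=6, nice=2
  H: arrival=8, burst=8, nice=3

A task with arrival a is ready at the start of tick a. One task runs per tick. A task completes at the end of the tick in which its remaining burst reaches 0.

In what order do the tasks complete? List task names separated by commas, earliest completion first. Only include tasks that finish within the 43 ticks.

completion order = C, B, A, G, F, H

t=0: vr[A=0] → run A
t=1: vr[A=1 C=1] → run A
t=2: vr[A=2 B=1 C=1] → run B
t=3: vr[A=2 B=3525/2501 C=1] → run C
t=4: vr[A=2 B=3525/2501 C=1305/793] → run B
t=5: vr[A=2 B=4549/2501 C=1305/793 F=1305/793] → run C
t=6: vr[A=2 B=4549/2501 F=1305/793] → run F
t=7: vr[A=2 B=4549/2501 F=1364047/335439 G=4549/2501] → run B
t=8: vr[A=2 B=5573/2501 F=1364047/335439 G=4549/2501 H=4549/2501] → run G
t=9: vr[A=2 B=5573/2501 F=1364047/335439 G=5540619/1638155 H=4549/2501] → run H
t=10: vr[A=2 B=5573/2501 F=1364047/335439 G=5540619/1638155 H=2476899/657763] → run A
t=11: vr[A=3 B=5573/2501 F=1364047/335439 G=5540619/1638155 H=2476899/657763] → run B
t=12: vr[A=3 B=6597/2501 F=1364047/335439 G=5540619/1638155 H=2476899/657763] → run B
t=13: vr[A=3 B=7621/2501 F=1364047/335439 G=5540619/1638155 H=2476899/657763] → run A
t=14: vr[A=4 B=7621/2501 F=1364047/335439 G=5540619/1638155 H=2476899/657763] → run B
t=15: vr[A=4 B=8645/2501 F=1364047/335439 G=5540619/1638155 H=2476899/657763] → run G
t=16: vr[A=4 B=8645/2501 F=1364047/335439 G=8101643/1638155 H=2476899/657763] → run B
t=17: vr[A=4 F=1364047/335439 G=8101643/1638155 H=2476899/657763] → run H
t=18: vr[A=4 F=1364047/335439 G=8101643/1638155 H=3757411/657763] → run A
t=19: vr[A=5 F=1364047/335439 G=8101643/1638155 H=3757411/657763] → run F
t=20: vr[A=5 F=2176079/335439 G=8101643/1638155 H=3757411/657763] → run G
t=21: vr[A=5 F=2176079/335439 G=10662667/1638155 H=3757411/657763] → run A
t=22: vr[A=6 F=2176079/335439 G=10662667/1638155 H=3757411/657763] → run H
t=23: vr[A=6 F=2176079/335439 G=10662667/1638155 H=5037923/657763] → run A
t=24: vr[F=2176079/335439 G=10662667/1638155 H=5037923/657763] → run F
t=25: vr[F=996037/111813 G=10662667/1638155 H=5037923/657763] → run G
t=26: vr[F=996037/111813 G=13223691/1638155 H=5037923/657763] → run H
t=27: vr[F=996037/111813 G=13223691/1638155 H=6318435/657763] → run G
t=28: vr[F=996037/111813 G=3156943/327631 H=6318435/657763] → run F
t=29: vr[F=3800143/335439 G=3156943/327631 H=6318435/657763] → run H
t=30: vr[F=3800143/335439 G=3156943/327631 H=7598947/657763] → run G
t=31: vr[F=3800143/335439 H=7598947/657763] → run F
t=32: vr[H=7598947/657763] → run H
t=33: vr[H=8879459/657763] → run H
t=34: vr[H=10159971/657763] → run H
t=35: (idle)
t=36: (idle)
t=37: (idle)
t=38: (idle)
t=39: (idle)
t=40: (idle)
t=41: (idle)
t=42: (idle)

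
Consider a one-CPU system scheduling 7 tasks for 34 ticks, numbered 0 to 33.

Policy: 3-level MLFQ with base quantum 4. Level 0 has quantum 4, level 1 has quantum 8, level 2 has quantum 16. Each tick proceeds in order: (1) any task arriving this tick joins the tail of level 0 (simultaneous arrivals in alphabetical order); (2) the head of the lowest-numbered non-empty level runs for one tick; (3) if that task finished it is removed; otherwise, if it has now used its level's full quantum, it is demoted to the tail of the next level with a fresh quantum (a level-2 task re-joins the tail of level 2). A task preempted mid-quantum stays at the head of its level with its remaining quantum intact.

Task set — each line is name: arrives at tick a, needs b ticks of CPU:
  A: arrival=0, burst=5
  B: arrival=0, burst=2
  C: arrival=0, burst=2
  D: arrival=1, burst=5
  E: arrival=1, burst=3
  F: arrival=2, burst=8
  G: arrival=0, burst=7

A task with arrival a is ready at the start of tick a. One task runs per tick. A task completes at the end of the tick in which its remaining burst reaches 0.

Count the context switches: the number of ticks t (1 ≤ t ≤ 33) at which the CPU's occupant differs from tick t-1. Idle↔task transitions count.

t=0: L0/L1/L2 = ABCG/-/- → run A
t=1: L0/L1/L2 = ABCGDE/-/- → run A
t=2: L0/L1/L2 = ABCGDEF/-/- → run A
t=3: L0/L1/L2 = ABCGDEF/-/- → run A
t=4: L0/L1/L2 = BCGDEF/A/- → run B
t=5: L0/L1/L2 = BCGDEF/A/- → run B
t=6: L0/L1/L2 = CGDEF/A/- → run C
t=7: L0/L1/L2 = CGDEF/A/- → run C
t=8: L0/L1/L2 = GDEF/A/- → run G
t=9: L0/L1/L2 = GDEF/A/- → run G
t=10: L0/L1/L2 = GDEF/A/- → run G
t=11: L0/L1/L2 = GDEF/A/- → run G
t=12: L0/L1/L2 = DEF/AG/- → run D
t=13: L0/L1/L2 = DEF/AG/- → run D
t=14: L0/L1/L2 = DEF/AG/- → run D
t=15: L0/L1/L2 = DEF/AG/- → run D
t=16: L0/L1/L2 = EF/AGD/- → run E
t=17: L0/L1/L2 = EF/AGD/- → run E
t=18: L0/L1/L2 = EF/AGD/- → run E
t=19: L0/L1/L2 = F/AGD/- → run F
t=20: L0/L1/L2 = F/AGD/- → run F
t=21: L0/L1/L2 = F/AGD/- → run F
t=22: L0/L1/L2 = F/AGD/- → run F
t=23: L0/L1/L2 = -/AGDF/- → run A
t=24: L0/L1/L2 = -/GDF/- → run G
t=25: L0/L1/L2 = -/GDF/- → run G
t=26: L0/L1/L2 = -/GDF/- → run G
t=27: L0/L1/L2 = -/DF/- → run D
t=28: L0/L1/L2 = -/F/- → run F
t=29: L0/L1/L2 = -/F/- → run F
t=30: L0/L1/L2 = -/F/- → run F
t=31: L0/L1/L2 = -/F/- → run F
t=32: (idle)
t=33: (idle)

context switches = 11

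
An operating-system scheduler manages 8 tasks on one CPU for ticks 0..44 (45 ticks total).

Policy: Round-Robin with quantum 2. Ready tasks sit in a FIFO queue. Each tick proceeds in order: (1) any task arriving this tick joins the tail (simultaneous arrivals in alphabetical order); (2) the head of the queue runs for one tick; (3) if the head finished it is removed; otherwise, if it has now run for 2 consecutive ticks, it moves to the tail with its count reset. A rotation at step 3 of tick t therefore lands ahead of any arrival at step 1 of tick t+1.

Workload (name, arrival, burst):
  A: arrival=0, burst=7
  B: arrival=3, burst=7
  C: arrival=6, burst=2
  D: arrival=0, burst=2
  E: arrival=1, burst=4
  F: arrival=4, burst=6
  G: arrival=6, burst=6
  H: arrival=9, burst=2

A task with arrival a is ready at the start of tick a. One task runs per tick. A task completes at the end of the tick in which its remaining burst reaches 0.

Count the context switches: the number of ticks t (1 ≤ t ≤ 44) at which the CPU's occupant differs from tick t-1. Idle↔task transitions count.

context switches = 19

t=0: queue=[A,D] q_used=0 → run A
t=1: queue=[A,D,E] q_used=1 → run A
t=2: queue=[D,E,A] q_used=0 → run D
t=3: queue=[D,E,A,B] q_used=1 → run D
t=4: queue=[E,A,B,F] q_used=0 → run E
t=5: queue=[E,A,B,F] q_used=1 → run E
t=6: queue=[A,B,F,E,C,G] q_used=0 → run A
t=7: queue=[A,B,F,E,C,G] q_used=1 → run A
t=8: queue=[B,F,E,C,G,A] q_used=0 → run B
t=9: queue=[B,F,E,C,G,A,H] q_used=1 → run B
t=10: queue=[F,E,C,G,A,H,B] q_used=0 → run F
t=11: queue=[F,E,C,G,A,H,B] q_used=1 → run F
t=12: queue=[E,C,G,A,H,B,F] q_used=0 → run E
t=13: queue=[E,C,G,A,H,B,F] q_used=1 → run E
t=14: queue=[C,G,A,H,B,F] q_used=0 → run C
t=15: queue=[C,G,A,H,B,F] q_used=1 → run C
t=16: queue=[G,A,H,B,F] q_used=0 → run G
t=17: queue=[G,A,H,B,F] q_used=1 → run G
t=18: queue=[A,H,B,F,G] q_used=0 → run A
t=19: queue=[A,H,B,F,G] q_used=1 → run A
t=20: queue=[H,B,F,G,A] q_used=0 → run H
t=21: queue=[H,B,F,G,A] q_used=1 → run H
t=22: queue=[B,F,G,A] q_used=0 → run B
t=23: queue=[B,F,G,A] q_used=1 → run B
t=24: queue=[F,G,A,B] q_used=0 → run F
t=25: queue=[F,G,A,B] q_used=1 → run F
t=26: queue=[G,A,B,F] q_used=0 → run G
t=27: queue=[G,A,B,F] q_used=1 → run G
t=28: queue=[A,B,F,G] q_used=0 → run A
t=29: queue=[B,F,G] q_used=0 → run B
t=30: queue=[B,F,G] q_used=1 → run B
t=31: queue=[F,G,B] q_used=0 → run F
t=32: queue=[F,G,B] q_used=1 → run F
t=33: queue=[G,B] q_used=0 → run G
t=34: queue=[G,B] q_used=1 → run G
t=35: queue=[B] q_used=0 → run B
t=36: (idle)
t=37: (idle)
t=38: (idle)
t=39: (idle)
t=40: (idle)
t=41: (idle)
t=42: (idle)
t=43: (idle)
t=44: (idle)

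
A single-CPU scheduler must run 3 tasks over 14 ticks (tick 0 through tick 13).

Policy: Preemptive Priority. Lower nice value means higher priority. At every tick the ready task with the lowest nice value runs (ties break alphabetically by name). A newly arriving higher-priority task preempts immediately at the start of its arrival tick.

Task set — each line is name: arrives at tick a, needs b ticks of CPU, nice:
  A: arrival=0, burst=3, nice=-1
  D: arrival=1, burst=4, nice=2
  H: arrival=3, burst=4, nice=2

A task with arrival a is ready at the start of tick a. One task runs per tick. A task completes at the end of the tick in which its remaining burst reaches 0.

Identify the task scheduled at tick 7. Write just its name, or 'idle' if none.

running at tick 7 = H

t=0: ready={A} → run A
t=1: ready={A,D} → run A
t=2: ready={A,D} → run A
t=3: ready={D,H} → run D
t=4: ready={D,H} → run D
t=5: ready={D,H} → run D
t=6: ready={D,H} → run D
t=7: ready={H} → run H
t=8: ready={H} → run H
t=9: ready={H} → run H
t=10: ready={H} → run H
t=11: (idle)
t=12: (idle)
t=13: (idle)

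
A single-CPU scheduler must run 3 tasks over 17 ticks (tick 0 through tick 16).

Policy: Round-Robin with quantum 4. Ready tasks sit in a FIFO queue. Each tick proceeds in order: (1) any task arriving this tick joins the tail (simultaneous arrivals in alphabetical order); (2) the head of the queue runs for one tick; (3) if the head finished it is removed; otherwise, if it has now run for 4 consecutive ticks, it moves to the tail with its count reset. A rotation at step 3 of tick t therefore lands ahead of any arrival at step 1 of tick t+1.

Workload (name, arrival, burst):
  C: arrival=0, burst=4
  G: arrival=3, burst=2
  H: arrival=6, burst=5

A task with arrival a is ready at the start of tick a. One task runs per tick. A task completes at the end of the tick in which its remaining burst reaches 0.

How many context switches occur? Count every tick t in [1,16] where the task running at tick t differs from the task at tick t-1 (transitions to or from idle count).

context switches = 3

t=0: queue=[C] q_used=0 → run C
t=1: queue=[C] q_used=1 → run C
t=2: queue=[C] q_used=2 → run C
t=3: queue=[C,G] q_used=3 → run C
t=4: queue=[G] q_used=0 → run G
t=5: queue=[G] q_used=1 → run G
t=6: queue=[H] q_used=0 → run H
t=7: queue=[H] q_used=1 → run H
t=8: queue=[H] q_used=2 → run H
t=9: queue=[H] q_used=3 → run H
t=10: queue=[H] q_used=0 → run H
t=11: (idle)
t=12: (idle)
t=13: (idle)
t=14: (idle)
t=15: (idle)
t=16: (idle)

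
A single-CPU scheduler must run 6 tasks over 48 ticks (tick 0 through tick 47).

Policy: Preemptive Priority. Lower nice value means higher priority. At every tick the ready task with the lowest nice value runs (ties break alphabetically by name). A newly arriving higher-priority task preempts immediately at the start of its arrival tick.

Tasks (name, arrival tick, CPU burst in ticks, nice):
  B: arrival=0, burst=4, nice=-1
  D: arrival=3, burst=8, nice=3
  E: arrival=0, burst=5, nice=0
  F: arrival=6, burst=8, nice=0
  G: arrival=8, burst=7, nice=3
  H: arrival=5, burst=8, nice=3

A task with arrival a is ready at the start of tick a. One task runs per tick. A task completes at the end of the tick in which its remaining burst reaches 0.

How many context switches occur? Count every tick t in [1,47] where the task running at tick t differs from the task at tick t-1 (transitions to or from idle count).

t=0: ready={B,E} → run B
t=1: ready={B,E} → run B
t=2: ready={B,E} → run B
t=3: ready={B,D,E} → run B
t=4: ready={D,E} → run E
t=5: ready={D,E,H} → run E
t=6: ready={D,E,F,H} → run E
t=7: ready={D,E,F,H} → run E
t=8: ready={D,E,F,G,H} → run E
t=9: ready={D,F,G,H} → run F
t=10: ready={D,F,G,H} → run F
t=11: ready={D,F,G,H} → run F
t=12: ready={D,F,G,H} → run F
t=13: ready={D,F,G,H} → run F
t=14: ready={D,F,G,H} → run F
t=15: ready={D,F,G,H} → run F
t=16: ready={D,F,G,H} → run F
t=17: ready={D,G,H} → run D
t=18: ready={D,G,H} → run D
t=19: ready={D,G,H} → run D
t=20: ready={D,G,H} → run D
t=21: ready={D,G,H} → run D
t=22: ready={D,G,H} → run D
t=23: ready={D,G,H} → run D
t=24: ready={D,G,H} → run D
t=25: ready={G,H} → run G
t=26: ready={G,H} → run G
t=27: ready={G,H} → run G
t=28: ready={G,H} → run G
t=29: ready={G,H} → run G
t=30: ready={G,H} → run G
t=31: ready={G,H} → run G
t=32: ready={H} → run H
t=33: ready={H} → run H
t=34: ready={H} → run H
t=35: ready={H} → run H
t=36: ready={H} → run H
t=37: ready={H} → run H
t=38: ready={H} → run H
t=39: ready={H} → run H
t=40: (idle)
t=41: (idle)
t=42: (idle)
t=43: (idle)
t=44: (idle)
t=45: (idle)
t=46: (idle)
t=47: (idle)

context switches = 6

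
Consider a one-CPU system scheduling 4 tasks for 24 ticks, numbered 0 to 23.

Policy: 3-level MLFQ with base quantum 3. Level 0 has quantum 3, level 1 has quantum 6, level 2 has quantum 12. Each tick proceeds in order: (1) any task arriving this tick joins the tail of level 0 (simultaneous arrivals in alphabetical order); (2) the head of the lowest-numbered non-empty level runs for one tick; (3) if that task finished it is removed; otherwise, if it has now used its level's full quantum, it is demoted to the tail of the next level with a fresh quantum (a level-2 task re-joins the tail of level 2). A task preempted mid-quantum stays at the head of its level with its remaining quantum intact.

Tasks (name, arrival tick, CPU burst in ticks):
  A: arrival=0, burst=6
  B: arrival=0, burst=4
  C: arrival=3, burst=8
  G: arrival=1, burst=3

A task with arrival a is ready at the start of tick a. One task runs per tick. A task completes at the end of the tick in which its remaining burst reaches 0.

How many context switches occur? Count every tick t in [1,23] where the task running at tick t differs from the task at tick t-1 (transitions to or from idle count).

context switches = 7

t=0: L0/L1/L2 = AB/-/- → run A
t=1: L0/L1/L2 = ABG/-/- → run A
t=2: L0/L1/L2 = ABG/-/- → run A
t=3: L0/L1/L2 = BGC/A/- → run B
t=4: L0/L1/L2 = BGC/A/- → run B
t=5: L0/L1/L2 = BGC/A/- → run B
t=6: L0/L1/L2 = GC/AB/- → run G
t=7: L0/L1/L2 = GC/AB/- → run G
t=8: L0/L1/L2 = GC/AB/- → run G
t=9: L0/L1/L2 = C/AB/- → run C
t=10: L0/L1/L2 = C/AB/- → run C
t=11: L0/L1/L2 = C/AB/- → run C
t=12: L0/L1/L2 = -/ABC/- → run A
t=13: L0/L1/L2 = -/ABC/- → run A
t=14: L0/L1/L2 = -/ABC/- → run A
t=15: L0/L1/L2 = -/BC/- → run B
t=16: L0/L1/L2 = -/C/- → run C
t=17: L0/L1/L2 = -/C/- → run C
t=18: L0/L1/L2 = -/C/- → run C
t=19: L0/L1/L2 = -/C/- → run C
t=20: L0/L1/L2 = -/C/- → run C
t=21: (idle)
t=22: (idle)
t=23: (idle)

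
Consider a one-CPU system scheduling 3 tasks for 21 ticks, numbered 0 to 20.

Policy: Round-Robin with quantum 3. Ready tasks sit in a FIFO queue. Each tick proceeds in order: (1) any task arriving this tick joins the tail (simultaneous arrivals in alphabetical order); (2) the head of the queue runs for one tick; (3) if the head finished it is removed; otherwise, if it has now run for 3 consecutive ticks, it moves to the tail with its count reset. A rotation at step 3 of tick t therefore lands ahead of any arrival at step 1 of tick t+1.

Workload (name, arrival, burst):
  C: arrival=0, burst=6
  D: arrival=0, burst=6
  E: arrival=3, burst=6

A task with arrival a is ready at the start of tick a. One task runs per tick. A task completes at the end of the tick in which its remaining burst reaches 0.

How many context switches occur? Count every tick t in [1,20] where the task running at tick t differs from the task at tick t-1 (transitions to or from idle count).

t=0: queue=[C,D] q_used=0 → run C
t=1: queue=[C,D] q_used=1 → run C
t=2: queue=[C,D] q_used=2 → run C
t=3: queue=[D,C,E] q_used=0 → run D
t=4: queue=[D,C,E] q_used=1 → run D
t=5: queue=[D,C,E] q_used=2 → run D
t=6: queue=[C,E,D] q_used=0 → run C
t=7: queue=[C,E,D] q_used=1 → run C
t=8: queue=[C,E,D] q_used=2 → run C
t=9: queue=[E,D] q_used=0 → run E
t=10: queue=[E,D] q_used=1 → run E
t=11: queue=[E,D] q_used=2 → run E
t=12: queue=[D,E] q_used=0 → run D
t=13: queue=[D,E] q_used=1 → run D
t=14: queue=[D,E] q_used=2 → run D
t=15: queue=[E] q_used=0 → run E
t=16: queue=[E] q_used=1 → run E
t=17: queue=[E] q_used=2 → run E
t=18: (idle)
t=19: (idle)
t=20: (idle)

context switches = 6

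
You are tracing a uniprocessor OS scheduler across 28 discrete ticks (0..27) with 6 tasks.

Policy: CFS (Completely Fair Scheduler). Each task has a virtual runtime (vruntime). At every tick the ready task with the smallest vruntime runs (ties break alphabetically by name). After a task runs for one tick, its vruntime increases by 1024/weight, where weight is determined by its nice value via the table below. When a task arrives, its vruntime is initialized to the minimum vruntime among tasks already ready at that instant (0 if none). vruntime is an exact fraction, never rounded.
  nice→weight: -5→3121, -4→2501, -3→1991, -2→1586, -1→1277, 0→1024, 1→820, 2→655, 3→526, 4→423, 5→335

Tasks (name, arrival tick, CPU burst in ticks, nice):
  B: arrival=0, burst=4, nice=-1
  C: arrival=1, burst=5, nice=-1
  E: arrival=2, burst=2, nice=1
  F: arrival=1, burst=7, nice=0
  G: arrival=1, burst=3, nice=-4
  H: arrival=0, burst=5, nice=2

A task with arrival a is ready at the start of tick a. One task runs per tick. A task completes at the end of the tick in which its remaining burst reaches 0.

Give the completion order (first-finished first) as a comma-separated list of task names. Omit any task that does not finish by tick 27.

t=0: vr[B=0 H=0] → run B
t=1: vr[B=1024/1277 C=0 F=0 G=0 H=0] → run C
t=2: vr[B=1024/1277 C=1024/1277 E=0 F=0 G=0 H=0] → run E
t=3: vr[B=1024/1277 C=1024/1277 E=256/205 F=0 G=0 H=0] → run F
t=4: vr[B=1024/1277 C=1024/1277 E=256/205 F=1 G=0 H=0] → run G
t=5: vr[B=1024/1277 C=1024/1277 E=256/205 F=1 G=1024/2501 H=0] → run H
t=6: vr[B=1024/1277 C=1024/1277 E=256/205 F=1 G=1024/2501 H=1024/655] → run G
t=7: vr[B=1024/1277 C=1024/1277 E=256/205 F=1 G=2048/2501 H=1024/655] → run B
t=8: vr[B=2048/1277 C=1024/1277 E=256/205 F=1 G=2048/2501 H=1024/655] → run C
t=9: vr[B=2048/1277 C=2048/1277 E=256/205 F=1 G=2048/2501 H=1024/655] → run G
t=10: vr[B=2048/1277 C=2048/1277 E=256/205 F=1 H=1024/655] → run F
t=11: vr[B=2048/1277 C=2048/1277 E=256/205 F=2 H=1024/655] → run E
t=12: vr[B=2048/1277 C=2048/1277 F=2 H=1024/655] → run H
t=13: vr[B=2048/1277 C=2048/1277 F=2 H=2048/655] → run B
t=14: vr[B=3072/1277 C=2048/1277 F=2 H=2048/655] → run C
t=15: vr[B=3072/1277 C=3072/1277 F=2 H=2048/655] → run F
t=16: vr[B=3072/1277 C=3072/1277 F=3 H=2048/655] → run B
t=17: vr[C=3072/1277 F=3 H=2048/655] → run C
t=18: vr[C=4096/1277 F=3 H=2048/655] → run F
t=19: vr[C=4096/1277 F=4 H=2048/655] → run H
t=20: vr[C=4096/1277 F=4 H=3072/655] → run C
t=21: vr[F=4 H=3072/655] → run F
t=22: vr[F=5 H=3072/655] → run H
t=23: vr[F=5 H=4096/655] → run F
t=24: vr[F=6 H=4096/655] → run F
t=25: vr[H=4096/655] → run H
t=26: (idle)
t=27: (idle)

completion order = G, E, B, C, F, H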